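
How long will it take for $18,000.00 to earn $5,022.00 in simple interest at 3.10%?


Rearrange the simple interest formula for t:
I = P × r × t  ⇒  t = I / (P × r)
t = $5,022.00 / ($18,000.00 × 0.031)
t = 9

t = I/(P×r) = 9 years


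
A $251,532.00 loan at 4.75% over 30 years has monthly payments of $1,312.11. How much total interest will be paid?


Total paid over the life of the loan = PMT × n.
Total paid = $1,312.11 × 360 = $472,359.60
Total interest = total paid − principal = $472,359.60 − $251,532.00 = $220,827.60

Total interest = (PMT × n) - PV = $220,827.60


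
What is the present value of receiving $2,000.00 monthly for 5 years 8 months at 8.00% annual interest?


Present value of an ordinary annuity: PV = PMT × (1 − (1 + r)^(−n)) / r
Monthly rate r = 0.08/12 ≈ 0.00666667, n = 68
PV = $2,000.00 × (1 − (1 + 0.08/12)^(−68)) / (0.08/12)
PV = $2,000.00 × 54.530542
PV = $109,061.08

PV = PMT × (1-(1+r)^(-n))/r = $109,061.08


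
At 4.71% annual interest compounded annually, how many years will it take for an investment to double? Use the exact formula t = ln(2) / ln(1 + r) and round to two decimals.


Doubling condition: (1 + r)^t = 2
Take ln of both sides: t × ln(1 + r) = ln(2)
t = ln(2) / ln(1 + r)
t = 0.693147 / 0.046024
t = 15.06

t = ln(2) / ln(1 + r) = 15.06 years


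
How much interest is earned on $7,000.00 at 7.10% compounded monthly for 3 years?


Compound interest earned = final amount − principal.
A = P(1 + r/n)^(nt) = $7,000.00 × (1 + 0.071/12)^(12 × 3) = $8,656.26
Interest = A − P = $8,656.26 − $7,000.00 = $1,656.26

Interest = A - P = $1,656.26


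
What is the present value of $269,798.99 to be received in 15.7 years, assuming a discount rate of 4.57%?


Present value formula: PV = FV / (1 + r)^t
PV = $269,798.99 / (1 + 0.0457)^15.7
PV = $269,798.99 / 2.0169336
PV = $133,766.92

PV = FV / (1 + r)^t = $133,766.92


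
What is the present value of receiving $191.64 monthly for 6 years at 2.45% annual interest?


Present value of an ordinary annuity: PV = PMT × (1 − (1 + r)^(−n)) / r
Monthly rate r = 0.0245/12 ≈ 0.00204167, n = 72
PV = $191.64 × (1 − (1 + 0.0245/12)^(−72)) / (0.0245/12)
PV = $191.64 × 66.894681
PV = $12,819.70

PV = PMT × (1-(1+r)^(-n))/r = $12,819.70


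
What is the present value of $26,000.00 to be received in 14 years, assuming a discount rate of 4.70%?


Present value formula: PV = FV / (1 + r)^t
PV = $26,000.00 / (1 + 0.047)^14
PV = $26,000.00 / 1.902188
PV = $13,668.47

PV = FV / (1 + r)^t = $13,668.47


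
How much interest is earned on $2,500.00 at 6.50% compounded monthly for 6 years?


Compound interest earned = final amount − principal.
A = P(1 + r/n)^(nt) = $2,500.00 × (1 + 0.065/12)^(12 × 6) = $3,688.57
Interest = A − P = $3,688.57 − $2,500.00 = $1,188.57

Interest = A - P = $1,188.57


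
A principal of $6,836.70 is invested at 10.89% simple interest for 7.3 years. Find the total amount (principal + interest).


Total amount formula: A = P(1 + rt) = P + P·r·t
Interest: I = P × r × t = $6,836.70 × 0.1089 × 7.3 = $5,434.97
A = P + I = $6,836.70 + $5,434.97 = $12,271.67

A = P + I = P(1 + rt) = $12,271.67


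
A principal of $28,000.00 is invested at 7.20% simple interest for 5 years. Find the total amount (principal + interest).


Total amount formula: A = P(1 + rt) = P + P·r·t
Interest: I = P × r × t = $28,000.00 × 0.072 × 5 = $10,080.00
A = P + I = $28,000.00 + $10,080.00 = $38,080.00

A = P + I = P(1 + rt) = $38,080.00


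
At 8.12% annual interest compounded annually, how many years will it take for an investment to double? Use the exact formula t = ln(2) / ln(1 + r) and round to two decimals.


Doubling condition: (1 + r)^t = 2
Take ln of both sides: t × ln(1 + r) = ln(2)
t = ln(2) / ln(1 + r)
t = 0.693147 / 0.078072
t = 8.88

t = ln(2) / ln(1 + r) = 8.88 years


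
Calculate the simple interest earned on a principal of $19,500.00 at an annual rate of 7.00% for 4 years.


Simple interest formula: I = P × r × t
I = $19,500.00 × 0.07 × 4
I = $5,460.00

I = P × r × t = $5,460.00


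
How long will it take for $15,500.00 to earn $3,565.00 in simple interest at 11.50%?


Rearrange the simple interest formula for t:
I = P × r × t  ⇒  t = I / (P × r)
t = $3,565.00 / ($15,500.00 × 0.115)
t = 2

t = I/(P×r) = 2 years


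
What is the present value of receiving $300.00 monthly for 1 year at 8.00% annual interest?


Present value of an ordinary annuity: PV = PMT × (1 − (1 + r)^(−n)) / r
Monthly rate r = 0.08/12 ≈ 0.00666667, n = 12
PV = $300.00 × (1 − (1 + 0.08/12)^(−12)) / (0.08/12)
PV = $300.00 × 11.495782
PV = $3,448.73

PV = PMT × (1-(1+r)^(-n))/r = $3,448.73


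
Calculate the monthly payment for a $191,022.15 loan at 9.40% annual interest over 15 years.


Loan payment formula: PMT = PV × r / (1 − (1 + r)^(−n))
Monthly rate r = 0.094/12 ≈ 0.00783333, n = 180 months
Denominator: 1 − (1 + 0.094/12)^(−180) = 0.754512
PMT = $191,022.15 × (0.094/12) / 0.754512
PMT = $1,983.19 per month

PMT = PV × r / (1-(1+r)^(-n)) = $1,983.19/month


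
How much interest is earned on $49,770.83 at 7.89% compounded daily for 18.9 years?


Compound interest earned = final amount − principal.
A = P(1 + r/n)^(nt) = $49,770.83 × (1 + 0.0789/365)^(365 × 18.9) = $221,069.67
Interest = A − P = $221,069.67 − $49,770.83 = $171,298.84

Interest = A - P = $171,298.84


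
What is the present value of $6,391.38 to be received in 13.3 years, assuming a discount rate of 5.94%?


Present value formula: PV = FV / (1 + r)^t
PV = $6,391.38 / (1 + 0.0594)^13.3
PV = $6,391.38 / 2.154257
PV = $2,966.86

PV = FV / (1 + r)^t = $2,966.86


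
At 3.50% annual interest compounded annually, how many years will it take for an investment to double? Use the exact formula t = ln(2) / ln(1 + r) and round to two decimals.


Doubling condition: (1 + r)^t = 2
Take ln of both sides: t × ln(1 + r) = ln(2)
t = ln(2) / ln(1 + r)
t = 0.693147 / 0.034401
t = 20.15

t = ln(2) / ln(1 + r) = 20.15 years


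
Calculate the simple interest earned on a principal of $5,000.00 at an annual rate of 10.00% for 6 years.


Simple interest formula: I = P × r × t
I = $5,000.00 × 0.1 × 6
I = $3,000.00

I = P × r × t = $3,000.00


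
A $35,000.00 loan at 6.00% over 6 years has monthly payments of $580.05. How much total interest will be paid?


Total paid over the life of the loan = PMT × n.
Total paid = $580.05 × 72 = $41,763.60
Total interest = total paid − principal = $41,763.60 − $35,000.00 = $6,763.60

Total interest = (PMT × n) - PV = $6,763.60


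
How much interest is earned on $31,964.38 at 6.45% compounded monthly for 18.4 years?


Compound interest earned = final amount − principal.
A = P(1 + r/n)^(nt) = $31,964.38 × (1 + 0.0645/12)^(12 × 18.4) = $104,401.50
Interest = A − P = $104,401.50 − $31,964.38 = $72,437.12

Interest = A - P = $72,437.12


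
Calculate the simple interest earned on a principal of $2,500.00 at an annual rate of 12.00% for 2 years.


Simple interest formula: I = P × r × t
I = $2,500.00 × 0.12 × 2
I = $600.00

I = P × r × t = $600.00


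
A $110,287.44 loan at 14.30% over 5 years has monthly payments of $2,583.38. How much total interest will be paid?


Total paid over the life of the loan = PMT × n.
Total paid = $2,583.38 × 60 = $155,002.80
Total interest = total paid − principal = $155,002.80 − $110,287.44 = $44,715.36

Total interest = (PMT × n) - PV = $44,715.36


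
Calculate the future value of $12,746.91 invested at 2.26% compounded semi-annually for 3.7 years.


Compound interest formula: A = P(1 + r/n)^(nt)
A = $12,746.91 × (1 + 0.0226/2)^(2 × 3.7)
Growth factor: (1 + 0.0226/2)^7.4 = 1.086706
A = $12,746.91 × 1.086706
A = $13,852.14

A = P(1 + r/n)^(nt) = $13,852.14


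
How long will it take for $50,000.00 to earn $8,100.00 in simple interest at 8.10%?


Rearrange the simple interest formula for t:
I = P × r × t  ⇒  t = I / (P × r)
t = $8,100.00 / ($50,000.00 × 0.081)
t = 2

t = I/(P×r) = 2 years


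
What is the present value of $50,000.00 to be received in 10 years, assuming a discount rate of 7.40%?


Present value formula: PV = FV / (1 + r)^t
PV = $50,000.00 / (1 + 0.074)^10
PV = $50,000.00 / 2.041939
PV = $24,486.53

PV = FV / (1 + r)^t = $24,486.53


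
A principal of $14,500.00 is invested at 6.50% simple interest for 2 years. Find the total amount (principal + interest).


Total amount formula: A = P(1 + rt) = P + P·r·t
Interest: I = P × r × t = $14,500.00 × 0.065 × 2 = $1,885.00
A = P + I = $14,500.00 + $1,885.00 = $16,385.00

A = P + I = P(1 + rt) = $16,385.00


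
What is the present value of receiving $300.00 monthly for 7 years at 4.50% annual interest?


Present value of an ordinary annuity: PV = PMT × (1 − (1 + r)^(−n)) / r
Monthly rate r = 0.045/12 = 0.00375, n = 84
PV = $300.00 × (1 − (1 + 0.045/12)^(−84)) / (0.045/12)
PV = $300.00 × 71.941611
PV = $21,582.48

PV = PMT × (1-(1+r)^(-n))/r = $21,582.48


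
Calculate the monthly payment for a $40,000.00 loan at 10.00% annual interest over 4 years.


Loan payment formula: PMT = PV × r / (1 − (1 + r)^(−n))
Monthly rate r = 0.1/12 ≈ 0.00833333, n = 48 months
Denominator: 1 − (1 + 0.1/12)^(−48) = 0.328568
PMT = $40,000.00 × (0.1/12) / 0.328568
PMT = $1,014.50 per month

PMT = PV × r / (1-(1+r)^(-n)) = $1,014.50/month


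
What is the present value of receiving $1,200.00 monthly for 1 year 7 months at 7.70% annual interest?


Present value of an ordinary annuity: PV = PMT × (1 − (1 + r)^(−n)) / r
Monthly rate r = 0.077/12 ≈ 0.00641667, n = 19
PV = $1,200.00 × (1 − (1 + 0.077/12)^(−19)) / (0.077/12)
PV = $1,200.00 × 17.833717
PV = $21,400.46

PV = PMT × (1-(1+r)^(-n))/r = $21,400.46


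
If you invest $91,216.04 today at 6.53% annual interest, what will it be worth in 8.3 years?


Future value formula: FV = PV × (1 + r)^t
FV = $91,216.04 × (1 + 0.0653)^8.3
FV = $91,216.04 × 1.6905071
FV = $154,201.36

FV = PV × (1 + r)^t = $154,201.36


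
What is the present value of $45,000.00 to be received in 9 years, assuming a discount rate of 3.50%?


Present value formula: PV = FV / (1 + r)^t
PV = $45,000.00 / (1 + 0.035)^9
PV = $45,000.00 / 1.3628974
PV = $33,017.89

PV = FV / (1 + r)^t = $33,017.89


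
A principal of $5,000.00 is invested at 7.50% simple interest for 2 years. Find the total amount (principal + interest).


Total amount formula: A = P(1 + rt) = P + P·r·t
Interest: I = P × r × t = $5,000.00 × 0.075 × 2 = $750.00
A = P + I = $5,000.00 + $750.00 = $5,750.00

A = P + I = P(1 + rt) = $5,750.00


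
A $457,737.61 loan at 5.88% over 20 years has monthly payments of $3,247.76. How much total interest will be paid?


Total paid over the life of the loan = PMT × n.
Total paid = $3,247.76 × 240 = $779,462.40
Total interest = total paid − principal = $779,462.40 − $457,737.61 = $321,724.79

Total interest = (PMT × n) - PV = $321,724.79


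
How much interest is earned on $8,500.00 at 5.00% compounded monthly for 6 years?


Compound interest earned = final amount − principal.
A = P(1 + r/n)^(nt) = $8,500.00 × (1 + 0.05/12)^(12 × 6) = $11,466.65
Interest = A − P = $11,466.65 − $8,500.00 = $2,966.65

Interest = A - P = $2,966.65


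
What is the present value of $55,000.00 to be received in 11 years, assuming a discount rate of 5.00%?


Present value formula: PV = FV / (1 + r)^t
PV = $55,000.00 / (1 + 0.05)^11
PV = $55,000.00 / 1.7103394
PV = $32,157.36

PV = FV / (1 + r)^t = $32,157.36


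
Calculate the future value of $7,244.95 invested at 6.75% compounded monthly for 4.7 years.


Compound interest formula: A = P(1 + r/n)^(nt)
A = $7,244.95 × (1 + 0.0675/12)^(12 × 4.7)
Growth factor: (1 + 0.0675/12)^56.4 = 1.372126
A = $7,244.95 × 1.372126
A = $9,940.98

A = P(1 + r/n)^(nt) = $9,940.98


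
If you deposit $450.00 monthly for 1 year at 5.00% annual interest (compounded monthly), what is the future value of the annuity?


Future value of an ordinary annuity: FV = PMT × ((1 + r)^n − 1) / r
Monthly rate r = 0.05/12 ≈ 0.00416667, n = 12
FV = $450.00 × ((1 + 0.05/12)^12 − 1) / (0.05/12)
FV = $450.00 × 12.278855
FV = $5,525.48

FV = PMT × ((1+r)^n - 1)/r = $5,525.48


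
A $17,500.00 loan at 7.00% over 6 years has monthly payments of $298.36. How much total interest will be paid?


Total paid over the life of the loan = PMT × n.
Total paid = $298.36 × 72 = $21,481.92
Total interest = total paid − principal = $21,481.92 − $17,500.00 = $3,981.92

Total interest = (PMT × n) - PV = $3,981.92


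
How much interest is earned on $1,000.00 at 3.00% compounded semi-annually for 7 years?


Compound interest earned = final amount − principal.
A = P(1 + r/n)^(nt) = $1,000.00 × (1 + 0.03/2)^(2 × 7) = $1,231.76
Interest = A − P = $1,231.76 − $1,000.00 = $231.76

Interest = A - P = $231.76


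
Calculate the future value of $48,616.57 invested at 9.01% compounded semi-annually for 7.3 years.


Compound interest formula: A = P(1 + r/n)^(nt)
A = $48,616.57 × (1 + 0.0901/2)^(2 × 7.3)
Growth factor: (1 + 0.0901/2)^14.6 = 1.9028354
A = $48,616.57 × 1.9028354
A = $92,509.33

A = P(1 + r/n)^(nt) = $92,509.33


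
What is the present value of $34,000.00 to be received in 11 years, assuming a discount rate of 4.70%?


Present value formula: PV = FV / (1 + r)^t
PV = $34,000.00 / (1 + 0.047)^11
PV = $34,000.00 / 1.657347
PV = $20,514.71

PV = FV / (1 + r)^t = $20,514.71


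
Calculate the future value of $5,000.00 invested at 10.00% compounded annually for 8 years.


Compound interest formula: A = P(1 + r/n)^(nt)
A = $5,000.00 × (1 + 0.1/1)^(1 × 8)
Growth factor: (1 + 0.1/1)^8 = 2.1435888
A = $5,000.00 × 2.1435888
A = $10,717.94

A = P(1 + r/n)^(nt) = $10,717.94


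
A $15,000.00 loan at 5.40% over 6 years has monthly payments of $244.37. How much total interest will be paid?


Total paid over the life of the loan = PMT × n.
Total paid = $244.37 × 72 = $17,594.64
Total interest = total paid − principal = $17,594.64 − $15,000.00 = $2,594.64

Total interest = (PMT × n) - PV = $2,594.64


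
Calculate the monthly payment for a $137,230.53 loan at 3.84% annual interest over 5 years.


Loan payment formula: PMT = PV × r / (1 − (1 + r)^(−n))
Monthly rate r = 0.0384/12 = 0.0032, n = 60 months
Denominator: 1 − (1 + 0.0384/12)^(−60) = 0.174440
PMT = $137,230.53 × (0.0384/12) / 0.174440
PMT = $2,517.41 per month

PMT = PV × r / (1-(1+r)^(-n)) = $2,517.41/month


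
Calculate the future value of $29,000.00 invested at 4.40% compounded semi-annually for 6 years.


Compound interest formula: A = P(1 + r/n)^(nt)
A = $29,000.00 × (1 + 0.044/2)^(2 × 6)
Growth factor: (1 + 0.044/2)^12 = 1.2984067
A = $29,000.00 × 1.2984067
A = $37,653.79

A = P(1 + r/n)^(nt) = $37,653.79


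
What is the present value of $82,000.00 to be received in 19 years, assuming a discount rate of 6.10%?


Present value formula: PV = FV / (1 + r)^t
PV = $82,000.00 / (1 + 0.061)^19
PV = $82,000.00 / 3.080295
PV = $26,620.83

PV = FV / (1 + r)^t = $26,620.83


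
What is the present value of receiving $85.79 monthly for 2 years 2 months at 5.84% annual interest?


Present value of an ordinary annuity: PV = PMT × (1 − (1 + r)^(−n)) / r
Monthly rate r = 0.0584/12 ≈ 0.00486667, n = 26
PV = $85.79 × (1 − (1 + 0.0584/12)^(−26)) / (0.0584/12)
PV = $85.79 × 24.366731
PV = $2,090.42

PV = PMT × (1-(1+r)^(-n))/r = $2,090.42


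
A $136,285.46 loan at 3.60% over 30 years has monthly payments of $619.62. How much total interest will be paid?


Total paid over the life of the loan = PMT × n.
Total paid = $619.62 × 360 = $223,063.20
Total interest = total paid − principal = $223,063.20 − $136,285.46 = $86,777.74

Total interest = (PMT × n) - PV = $86,777.74


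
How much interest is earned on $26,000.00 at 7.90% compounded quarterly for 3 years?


Compound interest earned = final amount − principal.
A = P(1 + r/n)^(nt) = $26,000.00 × (1 + 0.079/4)^(4 × 3) = $32,877.43
Interest = A − P = $32,877.43 − $26,000.00 = $6,877.43

Interest = A - P = $6,877.43


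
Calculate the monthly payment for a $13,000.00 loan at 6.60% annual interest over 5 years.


Loan payment formula: PMT = PV × r / (1 − (1 + r)^(−n))
Monthly rate r = 0.066/12 = 0.0055, n = 60 months
Denominator: 1 − (1 + 0.066/12)^(−60) = 0.280426
PMT = $13,000.00 × (0.066/12) / 0.280426
PMT = $254.97 per month

PMT = PV × r / (1-(1+r)^(-n)) = $254.97/month


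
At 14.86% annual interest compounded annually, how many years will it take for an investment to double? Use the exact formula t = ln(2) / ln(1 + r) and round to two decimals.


Doubling condition: (1 + r)^t = 2
Take ln of both sides: t × ln(1 + r) = ln(2)
t = ln(2) / ln(1 + r)
t = 0.693147 / 0.138544
t = 5.00

t = ln(2) / ln(1 + r) = 5.00 years


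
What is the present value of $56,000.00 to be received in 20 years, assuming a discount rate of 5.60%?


Present value formula: PV = FV / (1 + r)^t
PV = $56,000.00 / (1 + 0.056)^20
PV = $56,000.00 / 2.9735714
PV = $18,832.57

PV = FV / (1 + r)^t = $18,832.57


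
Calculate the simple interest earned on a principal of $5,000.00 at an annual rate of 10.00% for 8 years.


Simple interest formula: I = P × r × t
I = $5,000.00 × 0.1 × 8
I = $4,000.00

I = P × r × t = $4,000.00


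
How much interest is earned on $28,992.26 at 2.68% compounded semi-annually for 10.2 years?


Compound interest earned = final amount − principal.
A = P(1 + r/n)^(nt) = $28,992.26 × (1 + 0.0268/2)^(2 × 10.2) = $38,037.54
Interest = A − P = $38,037.54 − $28,992.26 = $9,045.28

Interest = A - P = $9,045.28


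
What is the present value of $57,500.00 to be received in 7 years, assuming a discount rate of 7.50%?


Present value formula: PV = FV / (1 + r)^t
PV = $57,500.00 / (1 + 0.075)^7
PV = $57,500.00 / 1.659049
PV = $34,658.41

PV = FV / (1 + r)^t = $34,658.41


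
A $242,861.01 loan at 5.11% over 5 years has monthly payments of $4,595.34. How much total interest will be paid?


Total paid over the life of the loan = PMT × n.
Total paid = $4,595.34 × 60 = $275,720.40
Total interest = total paid − principal = $275,720.40 − $242,861.01 = $32,859.39

Total interest = (PMT × n) - PV = $32,859.39


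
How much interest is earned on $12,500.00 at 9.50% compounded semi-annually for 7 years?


Compound interest earned = final amount − principal.
A = P(1 + r/n)^(nt) = $12,500.00 × (1 + 0.095/2)^(2 × 7) = $23,936.82
Interest = A − P = $23,936.82 − $12,500.00 = $11,436.82

Interest = A - P = $11,436.82


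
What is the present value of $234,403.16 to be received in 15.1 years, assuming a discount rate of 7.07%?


Present value formula: PV = FV / (1 + r)^t
PV = $234,403.16 / (1 + 0.0707)^15.1
PV = $234,403.16 / 2.80532912
PV = $83,556.38

PV = FV / (1 + r)^t = $83,556.38


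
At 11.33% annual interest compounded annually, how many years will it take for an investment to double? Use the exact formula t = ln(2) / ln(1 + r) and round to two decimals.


Doubling condition: (1 + r)^t = 2
Take ln of both sides: t × ln(1 + r) = ln(2)
t = ln(2) / ln(1 + r)
t = 0.693147 / 0.107329
t = 6.46

t = ln(2) / ln(1 + r) = 6.46 years


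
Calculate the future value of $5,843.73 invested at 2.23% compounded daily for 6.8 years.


Compound interest formula: A = P(1 + r/n)^(nt)
A = $5,843.73 × (1 + 0.0223/365)^(365 × 6.8)
Growth factor: (1 + 0.0223/365)^2482 = 1.163736
A = $5,843.73 × 1.163736
A = $6,800.56

A = P(1 + r/n)^(nt) = $6,800.56


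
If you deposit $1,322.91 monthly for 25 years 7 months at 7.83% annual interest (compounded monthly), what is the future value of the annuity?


Future value of an ordinary annuity: FV = PMT × ((1 + r)^n − 1) / r
Monthly rate r = 0.0783/12 = 0.006525, n = 307
FV = $1,322.91 × ((1 + 0.0783/12)^307 − 1) / (0.0783/12)
FV = $1,322.91 × 975.398657
FV = $1,290,364.64

FV = PMT × ((1+r)^n - 1)/r = $1,290,364.64


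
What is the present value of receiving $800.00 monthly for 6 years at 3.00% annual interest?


Present value of an ordinary annuity: PV = PMT × (1 − (1 + r)^(−n)) / r
Monthly rate r = 0.03/12 = 0.0025, n = 72
PV = $800.00 × (1 − (1 + 0.03/12)^(−72)) / (0.03/12)
PV = $800.00 × 65.816858
PV = $52,653.49

PV = PMT × (1-(1+r)^(-n))/r = $52,653.49


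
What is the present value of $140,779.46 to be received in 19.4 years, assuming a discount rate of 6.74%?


Present value formula: PV = FV / (1 + r)^t
PV = $140,779.46 / (1 + 0.0674)^19.4
PV = $140,779.46 / 3.544440
PV = $39,718.39

PV = FV / (1 + r)^t = $39,718.39


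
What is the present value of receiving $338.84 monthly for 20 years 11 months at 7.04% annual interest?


Present value of an ordinary annuity: PV = PMT × (1 − (1 + r)^(−n)) / r
Monthly rate r = 0.0704/12 ≈ 0.00586667, n = 251
PV = $338.84 × (1 − (1 + 0.0704/12)^(−251)) / (0.0704/12)
PV = $338.84 × 131.193299
PV = $44,453.54

PV = PMT × (1-(1+r)^(-n))/r = $44,453.54


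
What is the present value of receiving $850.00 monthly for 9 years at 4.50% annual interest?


Present value of an ordinary annuity: PV = PMT × (1 − (1 + r)^(−n)) / r
Monthly rate r = 0.045/12 = 0.00375, n = 108
PV = $850.00 × (1 − (1 + 0.045/12)^(−108)) / (0.045/12)
PV = $850.00 × 88.671407
PV = $75,370.70

PV = PMT × (1-(1+r)^(-n))/r = $75,370.70


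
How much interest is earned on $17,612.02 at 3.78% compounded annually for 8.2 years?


Compound interest earned = final amount − principal.
A = P(1 + r/n)^(nt) = $17,612.02 × (1 + 0.0378/1)^(1 × 8.2) = $23,874.88
Interest = A − P = $23,874.88 − $17,612.02 = $6,262.86

Interest = A - P = $6,262.86


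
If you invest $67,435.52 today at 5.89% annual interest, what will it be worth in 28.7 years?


Future value formula: FV = PV × (1 + r)^t
FV = $67,435.52 × (1 + 0.0589)^28.7
FV = $67,435.52 × 5.1681727
FV = $348,518.41

FV = PV × (1 + r)^t = $348,518.41


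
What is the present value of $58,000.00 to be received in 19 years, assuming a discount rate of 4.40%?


Present value formula: PV = FV / (1 + r)^t
PV = $58,000.00 / (1 + 0.044)^19
PV = $58,000.00 / 2.266259
PV = $25,592.84

PV = FV / (1 + r)^t = $25,592.84


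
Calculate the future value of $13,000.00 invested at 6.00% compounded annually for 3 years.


Compound interest formula: A = P(1 + r/n)^(nt)
A = $13,000.00 × (1 + 0.06/1)^(1 × 3)
Growth factor: (1 + 0.06/1)^3 = 1.191016
A = $13,000.00 × 1.191016
A = $15,483.21

A = P(1 + r/n)^(nt) = $15,483.21


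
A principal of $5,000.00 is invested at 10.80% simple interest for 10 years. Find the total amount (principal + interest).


Total amount formula: A = P(1 + rt) = P + P·r·t
Interest: I = P × r × t = $5,000.00 × 0.108 × 10 = $5,400.00
A = P + I = $5,000.00 + $5,400.00 = $10,400.00

A = P + I = P(1 + rt) = $10,400.00


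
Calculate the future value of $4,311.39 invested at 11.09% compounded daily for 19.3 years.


Compound interest formula: A = P(1 + r/n)^(nt)
A = $4,311.39 × (1 + 0.1109/365)^(365 × 19.3)
Growth factor: (1 + 0.1109/365)^7044.5 = 8.4998193
A = $4,311.39 × 8.4998193
A = $36,646.04

A = P(1 + r/n)^(nt) = $36,646.04


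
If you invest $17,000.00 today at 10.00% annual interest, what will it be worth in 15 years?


Future value formula: FV = PV × (1 + r)^t
FV = $17,000.00 × (1 + 0.1)^15
FV = $17,000.00 × 4.177248
FV = $71,013.22

FV = PV × (1 + r)^t = $71,013.22


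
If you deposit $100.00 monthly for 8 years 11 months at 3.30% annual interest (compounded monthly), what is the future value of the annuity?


Future value of an ordinary annuity: FV = PMT × ((1 + r)^n − 1) / r
Monthly rate r = 0.033/12 = 0.00275, n = 107
FV = $100.00 × ((1 + 0.033/12)^107 − 1) / (0.033/12)
FV = $100.00 × 124.209993
FV = $12,421.00

FV = PMT × ((1+r)^n - 1)/r = $12,421.00


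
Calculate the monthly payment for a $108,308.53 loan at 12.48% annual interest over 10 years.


Loan payment formula: PMT = PV × r / (1 − (1 + r)^(−n))
Monthly rate r = 0.1248/12 = 0.0104, n = 120 months
Denominator: 1 − (1 + 0.1248/12)^(−120) = 0.711065
PMT = $108,308.53 × (0.1248/12) / 0.711065
PMT = $1,584.11 per month

PMT = PV × r / (1-(1+r)^(-n)) = $1,584.11/month


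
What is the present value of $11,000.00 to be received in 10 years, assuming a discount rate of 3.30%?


Present value formula: PV = FV / (1 + r)^t
PV = $11,000.00 / (1 + 0.033)^10
PV = $11,000.00 / 1.383577
PV = $7,950.41

PV = FV / (1 + r)^t = $7,950.41


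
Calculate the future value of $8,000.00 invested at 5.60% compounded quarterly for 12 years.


Compound interest formula: A = P(1 + r/n)^(nt)
A = $8,000.00 × (1 + 0.056/4)^(4 × 12)
Growth factor: (1 + 0.056/4)^48 = 1.949045
A = $8,000.00 × 1.949045
A = $15,592.36

A = P(1 + r/n)^(nt) = $15,592.36


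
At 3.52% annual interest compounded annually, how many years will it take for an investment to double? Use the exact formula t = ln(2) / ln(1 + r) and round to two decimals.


Doubling condition: (1 + r)^t = 2
Take ln of both sides: t × ln(1 + r) = ln(2)
t = ln(2) / ln(1 + r)
t = 0.693147 / 0.034595
t = 20.04

t = ln(2) / ln(1 + r) = 20.04 years


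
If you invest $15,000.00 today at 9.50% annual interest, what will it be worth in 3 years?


Future value formula: FV = PV × (1 + r)^t
FV = $15,000.00 × (1 + 0.095)^3
FV = $15,000.00 × 1.3129324
FV = $19,693.99

FV = PV × (1 + r)^t = $19,693.99


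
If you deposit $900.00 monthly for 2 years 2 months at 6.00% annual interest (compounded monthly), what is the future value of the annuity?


Future value of an ordinary annuity: FV = PMT × ((1 + r)^n − 1) / r
Monthly rate r = 0.06/12 = 0.005, n = 26
FV = $900.00 × ((1 + 0.06/12)^26 − 1) / (0.06/12)
FV = $900.00 × 27.691911
FV = $24,922.72

FV = PMT × ((1+r)^n - 1)/r = $24,922.72


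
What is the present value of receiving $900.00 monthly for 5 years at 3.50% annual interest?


Present value of an ordinary annuity: PV = PMT × (1 − (1 + r)^(−n)) / r
Monthly rate r = 0.035/12 ≈ 0.00291667, n = 60
PV = $900.00 × (1 − (1 + 0.035/12)^(−60)) / (0.035/12)
PV = $900.00 × 54.969988
PV = $49,472.99

PV = PMT × (1-(1+r)^(-n))/r = $49,472.99


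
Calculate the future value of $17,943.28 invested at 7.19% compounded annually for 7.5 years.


Compound interest formula: A = P(1 + r/n)^(nt)
A = $17,943.28 × (1 + 0.0719/1)^(1 × 7.5)
Growth factor: (1 + 0.0719/1)^7.5 = 1.6832826
A = $17,943.28 × 1.6832826
A = $30,203.61

A = P(1 + r/n)^(nt) = $30,203.61


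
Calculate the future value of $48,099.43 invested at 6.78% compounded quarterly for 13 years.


Compound interest formula: A = P(1 + r/n)^(nt)
A = $48,099.43 × (1 + 0.0678/4)^(4 × 13)
Growth factor: (1 + 0.0678/4)^52 = 2.396510
A = $48,099.43 × 2.396510
A = $115,270.76

A = P(1 + r/n)^(nt) = $115,270.76


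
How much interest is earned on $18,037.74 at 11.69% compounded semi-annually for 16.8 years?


Compound interest earned = final amount − principal.
A = P(1 + r/n)^(nt) = $18,037.74 × (1 + 0.1169/2)^(2 × 16.8) = $121,648.23
Interest = A − P = $121,648.23 − $18,037.74 = $103,610.49

Interest = A - P = $103,610.49


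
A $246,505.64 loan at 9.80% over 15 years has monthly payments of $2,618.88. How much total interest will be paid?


Total paid over the life of the loan = PMT × n.
Total paid = $2,618.88 × 180 = $471,398.40
Total interest = total paid − principal = $471,398.40 − $246,505.64 = $224,892.76

Total interest = (PMT × n) - PV = $224,892.76


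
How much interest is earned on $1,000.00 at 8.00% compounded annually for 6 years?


Compound interest earned = final amount − principal.
A = P(1 + r/n)^(nt) = $1,000.00 × (1 + 0.08/1)^(1 × 6) = $1,586.87
Interest = A − P = $1,586.87 − $1,000.00 = $586.87

Interest = A - P = $586.87


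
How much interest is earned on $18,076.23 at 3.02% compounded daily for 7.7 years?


Compound interest earned = final amount − principal.
A = P(1 + r/n)^(nt) = $18,076.23 × (1 + 0.0302/365)^(365 × 7.7) = $22,808.38
Interest = A − P = $22,808.38 − $18,076.23 = $4,732.15

Interest = A - P = $4,732.15


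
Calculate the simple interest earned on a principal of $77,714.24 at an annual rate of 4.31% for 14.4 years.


Simple interest formula: I = P × r × t
I = $77,714.24 × 0.0431 × 14.4
I = $48,232.57

I = P × r × t = $48,232.57


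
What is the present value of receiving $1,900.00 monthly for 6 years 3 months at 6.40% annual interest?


Present value of an ordinary annuity: PV = PMT × (1 − (1 + r)^(−n)) / r
Monthly rate r = 0.064/12 ≈ 0.00533333, n = 75
PV = $1,900.00 × (1 − (1 + 0.064/12)^(−75)) / (0.064/12)
PV = $1,900.00 × 61.681331
PV = $117,194.53

PV = PMT × (1-(1+r)^(-n))/r = $117,194.53


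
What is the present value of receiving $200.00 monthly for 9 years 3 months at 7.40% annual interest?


Present value of an ordinary annuity: PV = PMT × (1 − (1 + r)^(−n)) / r
Monthly rate r = 0.074/12 ≈ 0.00616667, n = 111
PV = $200.00 × (1 − (1 + 0.074/12)^(−111)) / (0.074/12)
PV = $200.00 × 80.204833
PV = $16,040.97

PV = PMT × (1-(1+r)^(-n))/r = $16,040.97


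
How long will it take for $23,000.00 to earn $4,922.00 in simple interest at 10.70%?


Rearrange the simple interest formula for t:
I = P × r × t  ⇒  t = I / (P × r)
t = $4,922.00 / ($23,000.00 × 0.107)
t = 2

t = I/(P×r) = 2 years


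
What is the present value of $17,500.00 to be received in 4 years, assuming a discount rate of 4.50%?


Present value formula: PV = FV / (1 + r)^t
PV = $17,500.00 / (1 + 0.045)^4
PV = $17,500.00 / 1.192519
PV = $14,674.82

PV = FV / (1 + r)^t = $14,674.82


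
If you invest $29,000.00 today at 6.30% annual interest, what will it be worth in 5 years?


Future value formula: FV = PV × (1 + r)^t
FV = $29,000.00 × (1 + 0.063)^5
FV = $29,000.00 × 1.3572702
FV = $39,360.84

FV = PV × (1 + r)^t = $39,360.84


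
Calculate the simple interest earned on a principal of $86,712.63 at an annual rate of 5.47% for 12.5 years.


Simple interest formula: I = P × r × t
I = $86,712.63 × 0.0547 × 12.5
I = $59,289.76

I = P × r × t = $59,289.76


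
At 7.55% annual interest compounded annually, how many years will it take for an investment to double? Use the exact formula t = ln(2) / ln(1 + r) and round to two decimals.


Doubling condition: (1 + r)^t = 2
Take ln of both sides: t × ln(1 + r) = ln(2)
t = ln(2) / ln(1 + r)
t = 0.693147 / 0.072786
t = 9.52

t = ln(2) / ln(1 + r) = 9.52 years


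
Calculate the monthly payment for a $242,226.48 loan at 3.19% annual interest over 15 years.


Loan payment formula: PMT = PV × r / (1 − (1 + r)^(−n))
Monthly rate r = 0.0319/12 ≈ 0.00265833, n = 180 months
Denominator: 1 − (1 + 0.0319/12)^(−180) = 0.379894
PMT = $242,226.48 × (0.0319/12) / 0.379894
PMT = $1,695.00 per month

PMT = PV × r / (1-(1+r)^(-n)) = $1,695.00/month


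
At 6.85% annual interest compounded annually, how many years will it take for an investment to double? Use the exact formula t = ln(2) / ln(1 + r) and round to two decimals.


Doubling condition: (1 + r)^t = 2
Take ln of both sides: t × ln(1 + r) = ln(2)
t = ln(2) / ln(1 + r)
t = 0.693147 / 0.066256
t = 10.46

t = ln(2) / ln(1 + r) = 10.46 years


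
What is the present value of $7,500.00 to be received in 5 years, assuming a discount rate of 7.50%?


Present value formula: PV = FV / (1 + r)^t
PV = $7,500.00 / (1 + 0.075)^5
PV = $7,500.00 / 1.435629
PV = $5,224.19

PV = FV / (1 + r)^t = $5,224.19


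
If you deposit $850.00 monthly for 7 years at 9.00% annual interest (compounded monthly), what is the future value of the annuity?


Future value of an ordinary annuity: FV = PMT × ((1 + r)^n − 1) / r
Monthly rate r = 0.09/12 = 0.0075, n = 84
FV = $850.00 × ((1 + 0.09/12)^84 − 1) / (0.09/12)
FV = $850.00 × 116.426928
FV = $98,962.89

FV = PMT × ((1+r)^n - 1)/r = $98,962.89


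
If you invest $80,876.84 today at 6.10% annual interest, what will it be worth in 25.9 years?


Future value formula: FV = PV × (1 + r)^t
FV = $80,876.84 × (1 + 0.061)^25.9
FV = $80,876.84 × 4.6347727
FV = $374,845.77

FV = PV × (1 + r)^t = $374,845.77


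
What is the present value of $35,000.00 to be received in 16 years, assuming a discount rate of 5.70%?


Present value formula: PV = FV / (1 + r)^t
PV = $35,000.00 / (1 + 0.057)^16
PV = $35,000.00 / 2.427727
PV = $14,416.78

PV = FV / (1 + r)^t = $14,416.78


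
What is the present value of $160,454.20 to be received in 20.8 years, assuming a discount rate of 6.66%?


Present value formula: PV = FV / (1 + r)^t
PV = $160,454.20 / (1 + 0.0666)^20.8
PV = $160,454.20 / 3.823251
PV = $41,968.00

PV = FV / (1 + r)^t = $41,968.00


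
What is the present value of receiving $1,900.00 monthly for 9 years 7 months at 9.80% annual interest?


Present value of an ordinary annuity: PV = PMT × (1 − (1 + r)^(−n)) / r
Monthly rate r = 0.098/12 ≈ 0.00816667, n = 115
PV = $1,900.00 × (1 − (1 + 0.098/12)^(−115)) / (0.098/12)
PV = $1,900.00 × 74.394183
PV = $141,348.95

PV = PMT × (1-(1+r)^(-n))/r = $141,348.95


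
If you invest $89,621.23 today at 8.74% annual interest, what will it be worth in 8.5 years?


Future value formula: FV = PV × (1 + r)^t
FV = $89,621.23 × (1 + 0.0874)^8.5
FV = $89,621.23 × 2.0384933
FV = $182,692.28

FV = PV × (1 + r)^t = $182,692.28


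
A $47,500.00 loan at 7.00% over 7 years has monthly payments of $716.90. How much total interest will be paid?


Total paid over the life of the loan = PMT × n.
Total paid = $716.90 × 84 = $60,219.60
Total interest = total paid − principal = $60,219.60 − $47,500.00 = $12,719.60

Total interest = (PMT × n) - PV = $12,719.60


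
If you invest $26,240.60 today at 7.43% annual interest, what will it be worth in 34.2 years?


Future value formula: FV = PV × (1 + r)^t
FV = $26,240.60 × (1 + 0.0743)^34.2
FV = $26,240.60 × 11.600980
FV = $304,416.68

FV = PV × (1 + r)^t = $304,416.68


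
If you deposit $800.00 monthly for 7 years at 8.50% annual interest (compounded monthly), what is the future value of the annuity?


Future value of an ordinary annuity: FV = PMT × ((1 + r)^n − 1) / r
Monthly rate r = 0.085/12 ≈ 0.00708333, n = 84
FV = $800.00 × ((1 + 0.085/12)^84 − 1) / (0.085/12)
FV = $800.00 × 114.244559
FV = $91,395.65

FV = PMT × ((1+r)^n - 1)/r = $91,395.65


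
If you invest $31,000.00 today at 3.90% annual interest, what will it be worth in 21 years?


Future value formula: FV = PV × (1 + r)^t
FV = $31,000.00 × (1 + 0.039)^21
FV = $31,000.00 × 2.2331942
FV = $69,229.02

FV = PV × (1 + r)^t = $69,229.02


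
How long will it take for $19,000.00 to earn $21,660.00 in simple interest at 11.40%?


Rearrange the simple interest formula for t:
I = P × r × t  ⇒  t = I / (P × r)
t = $21,660.00 / ($19,000.00 × 0.114)
t = 10

t = I/(P×r) = 10 years


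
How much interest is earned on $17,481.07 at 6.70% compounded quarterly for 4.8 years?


Compound interest earned = final amount − principal.
A = P(1 + r/n)^(nt) = $17,481.07 × (1 + 0.067/4)^(4 × 4.8) = $24,048.07
Interest = A − P = $24,048.07 − $17,481.07 = $6,567.00

Interest = A - P = $6,567.00


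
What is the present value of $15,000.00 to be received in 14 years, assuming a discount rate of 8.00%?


Present value formula: PV = FV / (1 + r)^t
PV = $15,000.00 / (1 + 0.08)^14
PV = $15,000.00 / 2.9371936
PV = $5,106.92

PV = FV / (1 + r)^t = $5,106.92


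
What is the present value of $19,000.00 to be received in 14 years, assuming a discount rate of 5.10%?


Present value formula: PV = FV / (1 + r)^t
PV = $19,000.00 / (1 + 0.051)^14
PV = $19,000.00 / 2.006495
PV = $9,469.25

PV = FV / (1 + r)^t = $9,469.25


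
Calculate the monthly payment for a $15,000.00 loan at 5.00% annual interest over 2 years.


Loan payment formula: PMT = PV × r / (1 − (1 + r)^(−n))
Monthly rate r = 0.05/12 ≈ 0.00416667, n = 24 months
Denominator: 1 − (1 + 0.05/12)^(−24) = 0.094975
PMT = $15,000.00 × (0.05/12) / 0.094975
PMT = $658.07 per month

PMT = PV × r / (1-(1+r)^(-n)) = $658.07/month


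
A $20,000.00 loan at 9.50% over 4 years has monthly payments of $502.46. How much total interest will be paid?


Total paid over the life of the loan = PMT × n.
Total paid = $502.46 × 48 = $24,118.08
Total interest = total paid − principal = $24,118.08 − $20,000.00 = $4,118.08

Total interest = (PMT × n) - PV = $4,118.08


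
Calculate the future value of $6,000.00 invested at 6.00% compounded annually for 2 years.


Compound interest formula: A = P(1 + r/n)^(nt)
A = $6,000.00 × (1 + 0.06/1)^(1 × 2)
Growth factor: (1 + 0.06/1)^2 = 1.123600
A = $6,000.00 × 1.123600
A = $6,741.60

A = P(1 + r/n)^(nt) = $6,741.60


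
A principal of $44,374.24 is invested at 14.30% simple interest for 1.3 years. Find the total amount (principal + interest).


Total amount formula: A = P(1 + rt) = P + P·r·t
Interest: I = P × r × t = $44,374.24 × 0.143 × 1.3 = $8,249.17
A = P + I = $44,374.24 + $8,249.17 = $52,623.41

A = P + I = P(1 + rt) = $52,623.41


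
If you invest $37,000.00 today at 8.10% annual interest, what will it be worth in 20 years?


Future value formula: FV = PV × (1 + r)^t
FV = $37,000.00 × (1 + 0.081)^20
FV = $37,000.00 × 4.7480346
FV = $175,677.28

FV = PV × (1 + r)^t = $175,677.28


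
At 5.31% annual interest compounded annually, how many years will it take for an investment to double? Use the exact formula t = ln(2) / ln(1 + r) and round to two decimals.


Doubling condition: (1 + r)^t = 2
Take ln of both sides: t × ln(1 + r) = ln(2)
t = ln(2) / ln(1 + r)
t = 0.693147 / 0.051738
t = 13.40

t = ln(2) / ln(1 + r) = 13.40 years


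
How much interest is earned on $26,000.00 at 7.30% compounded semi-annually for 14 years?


Compound interest earned = final amount − principal.
A = P(1 + r/n)^(nt) = $26,000.00 × (1 + 0.073/2)^(2 × 14) = $70,943.72
Interest = A − P = $70,943.72 − $26,000.00 = $44,943.72

Interest = A - P = $44,943.72


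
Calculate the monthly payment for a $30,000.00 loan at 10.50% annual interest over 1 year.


Loan payment formula: PMT = PV × r / (1 − (1 + r)^(−n))
Monthly rate r = 0.105/12 = 0.00875, n = 12 months
Denominator: 1 − (1 + 0.105/12)^(−12) = 0.099264
PMT = $30,000.00 × (0.105/12) / 0.099264
PMT = $2,644.46 per month

PMT = PV × r / (1-(1+r)^(-n)) = $2,644.46/month


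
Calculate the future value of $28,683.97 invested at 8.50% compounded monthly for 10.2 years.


Compound interest formula: A = P(1 + r/n)^(nt)
A = $28,683.97 × (1 + 0.085/12)^(12 × 10.2)
Growth factor: (1 + 0.085/12)^122.4 = 2.372499
A = $28,683.97 × 2.372499
A = $68,052.69

A = P(1 + r/n)^(nt) = $68,052.69


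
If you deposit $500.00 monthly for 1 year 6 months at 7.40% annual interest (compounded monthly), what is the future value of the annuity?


Future value of an ordinary annuity: FV = PMT × ((1 + r)^n − 1) / r
Monthly rate r = 0.074/12 ≈ 0.00616667, n = 18
FV = $500.00 × ((1 + 0.074/12)^18 − 1) / (0.074/12)
FV = $500.00 × 18.975261
FV = $9,487.63

FV = PMT × ((1+r)^n - 1)/r = $9,487.63


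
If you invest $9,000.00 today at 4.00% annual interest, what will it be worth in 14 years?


Future value formula: FV = PV × (1 + r)^t
FV = $9,000.00 × (1 + 0.04)^14
FV = $9,000.00 × 1.7316764
FV = $15,585.09

FV = PV × (1 + r)^t = $15,585.09


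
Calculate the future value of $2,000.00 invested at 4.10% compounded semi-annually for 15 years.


Compound interest formula: A = P(1 + r/n)^(nt)
A = $2,000.00 × (1 + 0.041/2)^(2 × 15)
Growth factor: (1 + 0.041/2)^30 = 1.838189
A = $2,000.00 × 1.838189
A = $3,676.38

A = P(1 + r/n)^(nt) = $3,676.38
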